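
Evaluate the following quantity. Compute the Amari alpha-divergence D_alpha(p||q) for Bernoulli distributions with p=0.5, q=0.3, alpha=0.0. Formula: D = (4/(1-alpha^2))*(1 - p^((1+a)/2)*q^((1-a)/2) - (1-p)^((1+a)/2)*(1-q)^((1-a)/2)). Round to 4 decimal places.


Amari alpha-divergence:
D = (4/(1-alpha^2))*(1 - p^((1+a)/2)*q^((1-a)/2) - (1-p)^((1+a)/2)*(1-q)^((1-a)/2)).
alpha = 0.0, p = 0.5, q = 0.3.
e1 = (1+alpha)/2 = 0.5, e2 = (1-alpha)/2 = 0.5.
t1 = p^e1 * q^e2 = 0.5^0.5 * 0.3^0.5 = 0.387298.
t2 = (1-p)^e1 * (1-q)^e2 = 0.5^0.5 * 0.7^0.5 = 0.591608.
4/(1-alpha^2) = 4.0.
D = 4.0*(1 - 0.387298 - 0.591608) = 0.0844

0.0844


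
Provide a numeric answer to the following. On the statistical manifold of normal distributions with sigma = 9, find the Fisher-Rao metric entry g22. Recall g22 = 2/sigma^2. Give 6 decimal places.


For the 2-parameter normal family, the Fisher metric has:
  g11 = 1/sigma^2, g22 = 2/sigma^2.
sigma = 9, sigma^2 = 81.
g22 = 0.024691

0.024691


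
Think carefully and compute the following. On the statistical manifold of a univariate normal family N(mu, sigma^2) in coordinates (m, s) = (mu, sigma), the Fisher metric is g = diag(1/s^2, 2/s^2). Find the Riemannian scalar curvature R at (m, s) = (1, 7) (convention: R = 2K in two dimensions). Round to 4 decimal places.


The metric has the form g = (A dm^2 + B ds^2)/s^2 with A = 1, B = 2.
Substitute u = sqrt(A/B)*m: g = B*(du^2 + ds^2)/s^2, i.e. B times the
Poincare upper half-plane metric, which has constant Gaussian curvature -1.
Scaling a 2D metric by a constant c divides the Gaussian curvature by c,
so K = -1/B = -1/(2) = -0.5000 everywhere (the point (m, s) = (1, 7) is irrelevant:
the curvature is constant).
Scalar curvature in dimension 2: R = 2K = -2/(2) = -1.0000.

-1.0000


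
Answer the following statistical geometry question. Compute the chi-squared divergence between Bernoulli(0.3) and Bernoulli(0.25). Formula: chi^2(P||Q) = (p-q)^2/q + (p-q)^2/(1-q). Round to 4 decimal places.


Chi-squared divergence between Bernoulli distributions:
chi^2 = (p-q)^2/q + (p-q)^2/(1-q).
p = 0.3, q = 0.25, p-q = 0.05.
(p-q)^2 = 0.0025.
term1 = 0.0025/0.25 = 0.01.
term2 = 0.0025/0.75 = 0.003333.
chi^2 = 0.01 + 0.003333 = 0.0133

0.0133


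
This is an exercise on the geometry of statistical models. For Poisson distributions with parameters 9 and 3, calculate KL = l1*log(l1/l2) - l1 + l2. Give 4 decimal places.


KL divergence for Poisson:
KL = l1*log(l1/l2) - l1 + l2.
l1 = 9, l2 = 3.
log(9/3) = 1.098612.
l1*log(l1/l2) = 9 * 1.098612 = 9.887511.
KL = 9.887511 - 9 + 3 = 3.8875

3.8875


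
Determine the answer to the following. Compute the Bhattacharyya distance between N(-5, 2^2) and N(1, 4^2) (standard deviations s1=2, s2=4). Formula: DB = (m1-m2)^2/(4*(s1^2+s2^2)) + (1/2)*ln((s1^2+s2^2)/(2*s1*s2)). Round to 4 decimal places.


Bhattacharyya distance between two Gaussians:
DB = (m1-m2)^2/(4*(s1^2+s2^2)) + (1/2)*ln((s1^2+s2^2)/(2*s1*s2)).
(m1-m2)^2 = (-6)^2 = 36.
s1^2+s2^2 = 4 + 16 = 20.
term1 = 36/80 = 0.45.
term2 = 0.5*ln(20/16.0) = 0.111572.
DB = 0.45 + 0.111572 = 0.5616

0.5616


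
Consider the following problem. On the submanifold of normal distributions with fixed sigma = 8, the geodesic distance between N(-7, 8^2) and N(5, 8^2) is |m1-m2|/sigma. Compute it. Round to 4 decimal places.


On the fixed-variance normal subfamily, geodesic distance = |m1-m2|/sigma.
|-7 - 5| = 12.
sigma = 8.
d = 12/8 = 1.5000

1.5000


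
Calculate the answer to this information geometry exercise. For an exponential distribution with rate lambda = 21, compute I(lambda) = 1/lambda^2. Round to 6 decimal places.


Fisher information for exponential: I(lambda) = 1/lambda^2.
lambda = 21, lambda^2 = 441.
I = 1/441 = 0.002268

0.002268


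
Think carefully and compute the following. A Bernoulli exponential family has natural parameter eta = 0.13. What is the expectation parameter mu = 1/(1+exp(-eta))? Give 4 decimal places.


Dual coordinate (expectation parameter) for Bernoulli:
mu = 1/(1+exp(-eta)).
eta = 0.13.
exp(-eta) = exp(-0.13) = 0.878095.
mu = 1/(1+0.878095) = 0.5325

0.5325


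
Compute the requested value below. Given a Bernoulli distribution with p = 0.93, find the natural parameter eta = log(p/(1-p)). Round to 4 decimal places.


Natural parameter for Bernoulli: eta = log(p/(1-p)).
p = 0.93, 1-p = 0.07.
p/(1-p) = 13.285714.
eta = log(13.285714) = 2.5867

2.5867


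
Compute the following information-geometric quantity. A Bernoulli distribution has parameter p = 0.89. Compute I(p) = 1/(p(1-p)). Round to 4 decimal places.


For Bernoulli(p), Fisher information is I(p) = 1/(p*(1-p)).
p = 0.89, 1-p = 0.11.
p*(1-p) = 0.0979.
I(p) = 1/0.0979 = 10.2145

10.2145


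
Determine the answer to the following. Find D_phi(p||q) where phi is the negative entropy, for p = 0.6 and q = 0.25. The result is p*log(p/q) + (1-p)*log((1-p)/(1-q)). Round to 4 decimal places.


Bregman divergence with negative entropy generator:
D = p*log(p/q) + (1-p)*log((1-p)/(1-q)).
p = 0.6, q = 0.25.
p*log(p/q) = 0.6*log(0.6/0.25) = 0.525281.
(1-p)*log((1-p)/(1-q)) = 0.4*log(0.4/0.75) = -0.251443.
D = 0.525281 + -0.251443 = 0.2738

0.2738


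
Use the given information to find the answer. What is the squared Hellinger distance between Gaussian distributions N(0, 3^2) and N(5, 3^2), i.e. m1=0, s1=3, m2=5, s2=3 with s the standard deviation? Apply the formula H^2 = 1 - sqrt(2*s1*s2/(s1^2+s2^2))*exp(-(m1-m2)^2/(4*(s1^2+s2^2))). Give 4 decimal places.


Squared Hellinger distance for Gaussians:
H^2 = 1 - sqrt(2*s1*s2/(s1^2+s2^2)) * exp(-(m1-m2)^2/(4*(s1^2+s2^2))).
s1^2 = 9, s2^2 = 9, s1^2+s2^2 = 18.
sqrt(2*3*3/(18)) = 1.0.
(m1-m2)^2 = (-5)^2 = 25.
exp(-25/(4*18)) = exp(-0.347222) = 0.706648.
H^2 = 1 - 1.0*0.706648 = 0.2934

0.2934


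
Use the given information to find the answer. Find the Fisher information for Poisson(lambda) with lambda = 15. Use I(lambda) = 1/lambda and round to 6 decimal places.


Fisher information for Poisson: I(lambda) = 1/lambda.
lambda = 15.
I(lambda) = 1/15 = 0.066667

0.066667


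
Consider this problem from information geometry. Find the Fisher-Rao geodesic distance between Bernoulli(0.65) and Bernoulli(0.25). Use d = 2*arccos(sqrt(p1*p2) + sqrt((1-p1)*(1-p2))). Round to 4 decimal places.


Geodesic distance on Bernoulli manifold:
d(p1,p2) = 2*arccos(sqrt(p1*p2) + sqrt((1-p1)*(1-p2))).
sqrt(p1*p2) = sqrt(0.65*0.25) = 0.403113.
sqrt((1-p1)*(1-p2)) = sqrt(0.35*0.75) = 0.512348.
arg = 0.403113 + 0.512348 = 0.91546.
d = 2*arccos(0.91546) = 0.8283

0.8283


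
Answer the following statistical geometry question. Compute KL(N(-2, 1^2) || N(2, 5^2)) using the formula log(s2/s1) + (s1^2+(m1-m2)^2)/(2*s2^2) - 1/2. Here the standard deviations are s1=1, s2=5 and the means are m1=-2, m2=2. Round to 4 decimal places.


KL divergence between normal distributions:
KL = log(s2/s1) + (s1^2 + (m1-m2)^2)/(2*s2^2) - 1/2.
log(5/1) = 1.609438.
(1^2 + (-2-2)^2)/(2*5^2) = (1 + 16)/50 = 0.34.
KL = 1.609438 + 0.34 - 0.5 = 1.4494

1.4494


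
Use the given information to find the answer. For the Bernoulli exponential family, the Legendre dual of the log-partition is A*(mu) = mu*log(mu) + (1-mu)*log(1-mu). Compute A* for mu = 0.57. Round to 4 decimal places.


Legendre transform for Bernoulli:
A*(mu) = mu*log(mu) + (1-mu)*log(1-mu).
mu = 0.57, 1-mu = 0.43.
mu*log(mu) = 0.57*log(0.57) = -0.320408.
(1-mu)*log(1-mu) = 0.43*log(0.43) = -0.362907.
A* = -0.320408 + -0.362907 = -0.6833

-0.6833


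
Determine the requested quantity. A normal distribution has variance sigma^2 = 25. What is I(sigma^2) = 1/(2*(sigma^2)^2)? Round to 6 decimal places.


Fisher information for variance: I(sigma^2) = 1/(2*sigma^4).
sigma^2 = 25, so sigma^4 = 625.
I = 1/(2*625) = 1/1250 = 0.000800

0.000800


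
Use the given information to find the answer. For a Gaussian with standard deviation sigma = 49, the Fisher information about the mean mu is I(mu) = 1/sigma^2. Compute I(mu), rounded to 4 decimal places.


The Fisher information for the mean of a normal distribution is I(mu) = 1/sigma^2.
sigma = 49, so sigma^2 = 2401.
I(mu) = 1/2401 = 0.0004

0.0004


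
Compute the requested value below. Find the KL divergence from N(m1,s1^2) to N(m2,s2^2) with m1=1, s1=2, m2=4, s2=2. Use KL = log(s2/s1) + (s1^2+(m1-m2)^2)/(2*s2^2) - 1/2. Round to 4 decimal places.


KL divergence between normal distributions:
KL = log(s2/s1) + (s1^2 + (m1-m2)^2)/(2*s2^2) - 1/2.
log(2/2) = 0.0.
(2^2 + (1-4)^2)/(2*2^2) = (4 + 9)/8 = 1.625.
KL = 0.0 + 1.625 - 0.5 = 1.1250

1.1250


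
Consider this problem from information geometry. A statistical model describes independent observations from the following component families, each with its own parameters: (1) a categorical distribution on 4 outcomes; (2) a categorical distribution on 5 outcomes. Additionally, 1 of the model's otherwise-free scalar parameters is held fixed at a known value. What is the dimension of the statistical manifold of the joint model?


The dimension of a statistical manifold equals the number of free
(independent) real parameters of the model. For a product of independent
blocks the parameter counts add.
- categorical on 4 outcomes (probabilities sum to 1): 4-1 = 3.
- categorical on 5 outcomes (probabilities sum to 1): 5-1 = 4.
Total = 3 + 4 = 7.
1 parameter(s) fixed at known values: 7 - 1 = 6.
Dimension = 6

6


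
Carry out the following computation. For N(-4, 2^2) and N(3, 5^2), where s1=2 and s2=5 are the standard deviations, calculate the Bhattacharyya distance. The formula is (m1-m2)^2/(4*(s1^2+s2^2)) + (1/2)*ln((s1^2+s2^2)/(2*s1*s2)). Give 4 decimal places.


Bhattacharyya distance between two Gaussians:
DB = (m1-m2)^2/(4*(s1^2+s2^2)) + (1/2)*ln((s1^2+s2^2)/(2*s1*s2)).
(m1-m2)^2 = (-7)^2 = 49.
s1^2+s2^2 = 4 + 25 = 29.
term1 = 49/116 = 0.422414.
term2 = 0.5*ln(29/20.0) = 0.185782.
DB = 0.422414 + 0.185782 = 0.6082

0.6082


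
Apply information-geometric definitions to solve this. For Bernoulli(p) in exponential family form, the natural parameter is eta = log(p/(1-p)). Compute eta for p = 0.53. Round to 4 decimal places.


Natural parameter for Bernoulli: eta = log(p/(1-p)).
p = 0.53, 1-p = 0.47.
p/(1-p) = 1.12766.
eta = log(1.12766) = 0.1201

0.1201


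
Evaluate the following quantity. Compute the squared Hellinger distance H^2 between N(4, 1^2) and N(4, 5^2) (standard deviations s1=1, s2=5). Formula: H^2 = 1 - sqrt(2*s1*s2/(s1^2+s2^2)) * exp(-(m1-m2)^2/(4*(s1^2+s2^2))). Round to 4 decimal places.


Squared Hellinger distance for Gaussians:
H^2 = 1 - sqrt(2*s1*s2/(s1^2+s2^2)) * exp(-(m1-m2)^2/(4*(s1^2+s2^2))).
s1^2 = 1, s2^2 = 25, s1^2+s2^2 = 26.
sqrt(2*1*5/(26)) = 0.620174.
(m1-m2)^2 = (0)^2 = 0.
exp(-0/(4*26)) = exp(0.0) = 1.0.
H^2 = 1 - 0.620174*1.0 = 0.3798

0.3798


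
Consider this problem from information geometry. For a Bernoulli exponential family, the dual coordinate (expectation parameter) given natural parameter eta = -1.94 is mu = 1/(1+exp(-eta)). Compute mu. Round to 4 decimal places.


Dual coordinate (expectation parameter) for Bernoulli:
mu = 1/(1+exp(-eta)).
eta = -1.94.
exp(-eta) = exp(1.94) = 6.958751.
mu = 1/(1+6.958751) = 0.1256

0.1256


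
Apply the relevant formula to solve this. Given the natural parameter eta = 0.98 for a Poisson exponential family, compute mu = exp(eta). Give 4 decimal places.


Expectation parameter for Poisson exponential family:
mu = exp(eta).
eta = 0.98.
mu = exp(0.98) = 2.6645

2.6645


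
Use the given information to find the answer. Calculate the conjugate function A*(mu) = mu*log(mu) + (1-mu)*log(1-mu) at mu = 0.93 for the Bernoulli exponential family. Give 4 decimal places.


Legendre transform for Bernoulli:
A*(mu) = mu*log(mu) + (1-mu)*log(1-mu).
mu = 0.93, 1-mu = 0.07.
mu*log(mu) = 0.93*log(0.93) = -0.067491.
(1-mu)*log(1-mu) = 0.07*log(0.07) = -0.186148.
A* = -0.067491 + -0.186148 = -0.2536

-0.2536


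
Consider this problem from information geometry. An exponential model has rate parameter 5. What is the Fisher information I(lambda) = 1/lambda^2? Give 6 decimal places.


Fisher information for exponential: I(lambda) = 1/lambda^2.
lambda = 5, lambda^2 = 25.
I = 1/25 = 0.040000

0.040000


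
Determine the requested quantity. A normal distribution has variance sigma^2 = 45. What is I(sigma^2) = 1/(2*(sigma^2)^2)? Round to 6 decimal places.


Fisher information for variance: I(sigma^2) = 1/(2*sigma^4).
sigma^2 = 45, so sigma^4 = 2025.
I = 1/(2*2025) = 1/4050 = 0.000247

0.000247


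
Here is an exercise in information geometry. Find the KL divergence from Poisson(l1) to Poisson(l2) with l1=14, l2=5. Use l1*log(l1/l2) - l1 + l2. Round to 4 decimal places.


KL divergence for Poisson:
KL = l1*log(l1/l2) - l1 + l2.
l1 = 14, l2 = 5.
log(14/5) = 1.029619.
l1*log(l1/l2) = 14 * 1.029619 = 14.414672.
KL = 14.414672 - 14 + 5 = 5.4147

5.4147


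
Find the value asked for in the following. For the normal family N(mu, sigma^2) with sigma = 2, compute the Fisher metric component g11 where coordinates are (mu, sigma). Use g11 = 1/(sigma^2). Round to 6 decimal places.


For the 2-parameter normal family, the Fisher metric has:
  g11 = 1/sigma^2, g22 = 2/sigma^2.
sigma = 2, sigma^2 = 4.
g11 = 0.250000

0.250000


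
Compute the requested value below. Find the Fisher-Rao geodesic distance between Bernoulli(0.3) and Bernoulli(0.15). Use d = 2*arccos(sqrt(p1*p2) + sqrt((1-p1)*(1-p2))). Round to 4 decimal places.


Geodesic distance on Bernoulli manifold:
d(p1,p2) = 2*arccos(sqrt(p1*p2) + sqrt((1-p1)*(1-p2))).
sqrt(p1*p2) = sqrt(0.3*0.15) = 0.212132.
sqrt((1-p1)*(1-p2)) = sqrt(0.7*0.85) = 0.771362.
arg = 0.212132 + 0.771362 = 0.983494.
d = 2*arccos(0.983494) = 0.3639

0.3639


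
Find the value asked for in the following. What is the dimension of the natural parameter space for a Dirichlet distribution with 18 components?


Exponential family dimension calculation:
Dirichlet with 18 components has 18 natural parameters.

18


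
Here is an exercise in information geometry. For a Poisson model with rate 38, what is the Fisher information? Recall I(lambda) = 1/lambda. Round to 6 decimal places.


Fisher information for Poisson: I(lambda) = 1/lambda.
lambda = 38.
I(lambda) = 1/38 = 0.026316

0.026316


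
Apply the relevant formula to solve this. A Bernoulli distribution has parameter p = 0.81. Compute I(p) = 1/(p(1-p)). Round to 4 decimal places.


For Bernoulli(p), Fisher information is I(p) = 1/(p*(1-p)).
p = 0.81, 1-p = 0.19.
p*(1-p) = 0.1539.
I(p) = 1/0.1539 = 6.4977

6.4977


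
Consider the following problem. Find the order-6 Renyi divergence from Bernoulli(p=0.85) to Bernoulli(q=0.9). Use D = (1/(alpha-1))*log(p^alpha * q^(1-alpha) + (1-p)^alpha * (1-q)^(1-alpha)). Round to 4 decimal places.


Renyi divergence of order alpha between Bernoulli distributions:
D = (1/(alpha-1))*log(p^alpha * q^(1-alpha) + (1-p)^alpha * (1-q)^(1-alpha)).
alpha = 6, p = 0.85, q = 0.9.
p^alpha * q^(1-alpha) = 0.85^6 * 0.9^-5 = 0.638706.
(1-p)^alpha * (1-q)^(1-alpha) = 0.15^6 * 0.1^-5 = 1.139063.
sum = 0.638706 + 1.139063 = 1.777769.
D = (1/5)*log(1.777769) = 0.1151

0.1151


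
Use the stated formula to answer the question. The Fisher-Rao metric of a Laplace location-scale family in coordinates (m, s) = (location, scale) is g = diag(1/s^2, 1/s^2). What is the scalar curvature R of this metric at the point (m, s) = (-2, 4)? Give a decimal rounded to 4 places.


The metric has the form g = (A dm^2 + B ds^2)/s^2 with A = 1, B = 1.
Substitute u = sqrt(A/B)*m: g = B*(du^2 + ds^2)/s^2, i.e. B times the
Poincare upper half-plane metric, which has constant Gaussian curvature -1.
Scaling a 2D metric by a constant c divides the Gaussian curvature by c,
so K = -1/B = -1/(1) = -1.0000 everywhere (the point (m, s) = (-2, 4) is irrelevant:
the curvature is constant).
Scalar curvature in dimension 2: R = 2K = -2/(1) = -2.0000.

-2.0000


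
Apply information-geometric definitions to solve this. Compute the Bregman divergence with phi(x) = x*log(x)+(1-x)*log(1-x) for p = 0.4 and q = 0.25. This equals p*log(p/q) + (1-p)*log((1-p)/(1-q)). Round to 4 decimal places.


Bregman divergence with negative entropy generator:
D = p*log(p/q) + (1-p)*log((1-p)/(1-q)).
p = 0.4, q = 0.25.
p*log(p/q) = 0.4*log(0.4/0.25) = 0.188001.
(1-p)*log((1-p)/(1-q)) = 0.6*log(0.6/0.75) = -0.133886.
D = 0.188001 + -0.133886 = 0.0541

0.0541


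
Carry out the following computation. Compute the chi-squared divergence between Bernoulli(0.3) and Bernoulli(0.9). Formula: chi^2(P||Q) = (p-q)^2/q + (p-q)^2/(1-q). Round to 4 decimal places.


Chi-squared divergence between Bernoulli distributions:
chi^2 = (p-q)^2/q + (p-q)^2/(1-q).
p = 0.3, q = 0.9, p-q = -0.6.
(p-q)^2 = 0.36.
term1 = 0.36/0.9 = 0.4.
term2 = 0.36/0.1 = 3.6.
chi^2 = 0.4 + 3.6 = 4.0000

4.0000


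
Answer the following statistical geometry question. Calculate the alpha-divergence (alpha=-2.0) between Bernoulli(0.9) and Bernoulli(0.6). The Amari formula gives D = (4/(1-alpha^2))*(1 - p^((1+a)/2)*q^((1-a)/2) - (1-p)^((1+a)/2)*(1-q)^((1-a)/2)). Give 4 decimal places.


Amari alpha-divergence:
D = (4/(1-alpha^2))*(1 - p^((1+a)/2)*q^((1-a)/2) - (1-p)^((1+a)/2)*(1-q)^((1-a)/2)).
alpha = -2.0, p = 0.9, q = 0.6.
e1 = (1+alpha)/2 = -0.5, e2 = (1-alpha)/2 = 1.5.
t1 = p^e1 * q^e2 = 0.9^-0.5 * 0.6^1.5 = 0.489898.
t2 = (1-p)^e1 * (1-q)^e2 = 0.1^-0.5 * 0.4^1.5 = 0.8.
4/(1-alpha^2) = -1.333333.
D = -1.333333*(1 - 0.489898 - 0.8) = 0.3865

0.3865


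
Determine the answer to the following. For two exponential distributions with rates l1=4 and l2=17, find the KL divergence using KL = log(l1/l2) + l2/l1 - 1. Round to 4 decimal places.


KL divergence for exponential family:
KL = log(l1/l2) + l2/l1 - 1.
log(4/17) = -1.446919.
17/4 = 4.25.
KL = -1.446919 + 4.25 - 1 = 1.8031

1.8031


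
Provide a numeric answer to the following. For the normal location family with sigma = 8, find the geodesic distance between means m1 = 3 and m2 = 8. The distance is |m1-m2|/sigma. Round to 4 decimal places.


On the fixed-variance normal subfamily, geodesic distance = |m1-m2|/sigma.
|3 - 8| = 5.
sigma = 8.
d = 5/8 = 0.6250

0.6250


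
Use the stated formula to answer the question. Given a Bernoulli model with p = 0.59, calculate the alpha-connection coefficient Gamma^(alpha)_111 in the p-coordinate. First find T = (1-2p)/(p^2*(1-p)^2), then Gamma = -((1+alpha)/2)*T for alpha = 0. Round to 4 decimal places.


Skewness (Amari-Chentsov) tensor: T = (1-2p)/(p^2*(1-p)^2).
p = 0.59, 1-2p = -0.18, p^2 = 0.3481, (1-p)^2 = 0.1681.
T = -0.18/(0.3481 * 0.1681) = -3.076102.
In the p-coordinate, Gamma^(alpha) = Gamma^(0) - (alpha/2)*T with Gamma^(0) = (1/2)*g'(p) = -T/2,
so Gamma^(alpha) = -((1+alpha)/2)*T.
alpha = 0, -(1+alpha)/2 = -0.5.
Gamma = -0.5 * -3.076102 = 1.5381

1.5381


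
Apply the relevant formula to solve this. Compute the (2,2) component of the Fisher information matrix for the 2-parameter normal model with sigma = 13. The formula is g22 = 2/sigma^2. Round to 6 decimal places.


For the 2-parameter normal family, the Fisher metric has:
  g11 = 1/sigma^2, g22 = 2/sigma^2.
sigma = 13, sigma^2 = 169.
g22 = 0.011834

0.011834


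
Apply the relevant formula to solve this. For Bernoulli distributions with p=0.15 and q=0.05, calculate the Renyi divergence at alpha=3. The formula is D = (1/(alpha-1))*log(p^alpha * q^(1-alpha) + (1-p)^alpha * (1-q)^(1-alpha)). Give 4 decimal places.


Renyi divergence of order alpha between Bernoulli distributions:
D = (1/(alpha-1))*log(p^alpha * q^(1-alpha) + (1-p)^alpha * (1-q)^(1-alpha)).
alpha = 3, p = 0.15, q = 0.05.
p^alpha * q^(1-alpha) = 0.15^3 * 0.05^-2 = 1.35.
(1-p)^alpha * (1-q)^(1-alpha) = 0.85^3 * 0.95^-2 = 0.680471.
sum = 1.35 + 0.680471 = 2.030471.
D = (1/2)*log(2.030471) = 0.3541

0.3541


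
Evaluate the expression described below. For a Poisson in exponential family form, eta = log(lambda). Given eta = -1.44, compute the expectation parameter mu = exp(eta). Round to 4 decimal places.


Expectation parameter for Poisson exponential family:
mu = exp(eta).
eta = -1.44.
mu = exp(-1.44) = 0.2369

0.2369


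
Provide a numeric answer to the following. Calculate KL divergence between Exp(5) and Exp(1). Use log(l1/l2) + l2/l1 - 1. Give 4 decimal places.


KL divergence for exponential family:
KL = log(l1/l2) + l2/l1 - 1.
log(5/1) = 1.609438.
1/5 = 0.2.
KL = 1.609438 + 0.2 - 1 = 0.8094

0.8094


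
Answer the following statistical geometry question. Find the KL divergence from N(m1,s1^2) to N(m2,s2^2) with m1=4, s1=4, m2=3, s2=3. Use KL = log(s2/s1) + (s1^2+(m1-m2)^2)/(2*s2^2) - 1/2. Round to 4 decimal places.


KL divergence between normal distributions:
KL = log(s2/s1) + (s1^2 + (m1-m2)^2)/(2*s2^2) - 1/2.
log(3/4) = -0.287682.
(4^2 + (4-3)^2)/(2*3^2) = (16 + 1)/18 = 0.944444.
KL = -0.287682 + 0.944444 - 0.5 = 0.1568

0.1568


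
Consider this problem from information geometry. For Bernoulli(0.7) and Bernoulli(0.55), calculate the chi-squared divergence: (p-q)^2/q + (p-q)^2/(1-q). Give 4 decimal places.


Chi-squared divergence between Bernoulli distributions:
chi^2 = (p-q)^2/q + (p-q)^2/(1-q).
p = 0.7, q = 0.55, p-q = 0.15.
(p-q)^2 = 0.0225.
term1 = 0.0225/0.55 = 0.040909.
term2 = 0.0225/0.45 = 0.05.
chi^2 = 0.040909 + 0.05 = 0.0909

0.0909


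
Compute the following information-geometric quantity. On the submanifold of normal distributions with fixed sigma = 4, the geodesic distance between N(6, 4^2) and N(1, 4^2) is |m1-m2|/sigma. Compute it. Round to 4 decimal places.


On the fixed-variance normal subfamily, geodesic distance = |m1-m2|/sigma.
|6 - 1| = 5.
sigma = 4.
d = 5/4 = 1.2500

1.2500


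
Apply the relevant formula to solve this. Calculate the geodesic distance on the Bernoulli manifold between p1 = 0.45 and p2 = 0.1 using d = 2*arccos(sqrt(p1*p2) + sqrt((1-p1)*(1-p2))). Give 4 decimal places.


Geodesic distance on Bernoulli manifold:
d(p1,p2) = 2*arccos(sqrt(p1*p2) + sqrt((1-p1)*(1-p2))).
sqrt(p1*p2) = sqrt(0.45*0.1) = 0.212132.
sqrt((1-p1)*(1-p2)) = sqrt(0.55*0.9) = 0.703562.
arg = 0.212132 + 0.703562 = 0.915694.
d = 2*arccos(0.915694) = 0.8271

0.8271


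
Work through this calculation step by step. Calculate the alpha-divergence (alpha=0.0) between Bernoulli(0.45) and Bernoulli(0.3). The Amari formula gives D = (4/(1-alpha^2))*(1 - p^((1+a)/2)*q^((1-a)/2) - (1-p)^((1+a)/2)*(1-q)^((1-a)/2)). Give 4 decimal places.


Amari alpha-divergence:
D = (4/(1-alpha^2))*(1 - p^((1+a)/2)*q^((1-a)/2) - (1-p)^((1+a)/2)*(1-q)^((1-a)/2)).
alpha = 0.0, p = 0.45, q = 0.3.
e1 = (1+alpha)/2 = 0.5, e2 = (1-alpha)/2 = 0.5.
t1 = p^e1 * q^e2 = 0.45^0.5 * 0.3^0.5 = 0.367423.
t2 = (1-p)^e1 * (1-q)^e2 = 0.55^0.5 * 0.7^0.5 = 0.620484.
4/(1-alpha^2) = 4.0.
D = 4.0*(1 - 0.367423 - 0.620484) = 0.0484

0.0484


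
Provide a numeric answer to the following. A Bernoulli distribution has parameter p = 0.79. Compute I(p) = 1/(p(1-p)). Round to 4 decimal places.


For Bernoulli(p), Fisher information is I(p) = 1/(p*(1-p)).
p = 0.79, 1-p = 0.21.
p*(1-p) = 0.1659.
I(p) = 1/0.1659 = 6.0277

6.0277


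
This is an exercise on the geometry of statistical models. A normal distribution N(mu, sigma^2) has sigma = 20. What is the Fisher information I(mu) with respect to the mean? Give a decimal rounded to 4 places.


The Fisher information for the mean of a normal distribution is I(mu) = 1/sigma^2.
sigma = 20, so sigma^2 = 400.
I(mu) = 1/400 = 0.0025

0.0025


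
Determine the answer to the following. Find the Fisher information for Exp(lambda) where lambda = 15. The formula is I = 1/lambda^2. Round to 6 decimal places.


Fisher information for exponential: I(lambda) = 1/lambda^2.
lambda = 15, lambda^2 = 225.
I = 1/225 = 0.004444

0.004444


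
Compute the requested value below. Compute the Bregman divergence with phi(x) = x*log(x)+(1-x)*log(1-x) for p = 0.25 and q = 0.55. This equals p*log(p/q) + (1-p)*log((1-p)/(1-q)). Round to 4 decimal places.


Bregman divergence with negative entropy generator:
D = p*log(p/q) + (1-p)*log((1-p)/(1-q)).
p = 0.25, q = 0.55.
p*log(p/q) = 0.25*log(0.25/0.55) = -0.197114.
(1-p)*log((1-p)/(1-q)) = 0.75*log(0.75/0.45) = 0.383119.
D = -0.197114 + 0.383119 = 0.1860

0.1860


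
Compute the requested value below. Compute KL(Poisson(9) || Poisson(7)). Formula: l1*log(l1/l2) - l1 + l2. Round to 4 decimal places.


KL divergence for Poisson:
KL = l1*log(l1/l2) - l1 + l2.
l1 = 9, l2 = 7.
log(9/7) = 0.251314.
l1*log(l1/l2) = 9 * 0.251314 = 2.26183.
KL = 2.26183 - 9 + 7 = 0.2618

0.2618


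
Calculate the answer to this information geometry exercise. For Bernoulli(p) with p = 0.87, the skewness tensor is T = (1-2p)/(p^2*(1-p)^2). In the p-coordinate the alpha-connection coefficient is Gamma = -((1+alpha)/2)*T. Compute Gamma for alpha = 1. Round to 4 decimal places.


Skewness (Amari-Chentsov) tensor: T = (1-2p)/(p^2*(1-p)^2).
p = 0.87, 1-2p = -0.74, p^2 = 0.7569, (1-p)^2 = 0.0169.
T = -0.74/(0.7569 * 0.0169) = -57.850419.
In the p-coordinate, Gamma^(alpha) = Gamma^(0) - (alpha/2)*T with Gamma^(0) = (1/2)*g'(p) = -T/2,
so Gamma^(alpha) = -((1+alpha)/2)*T.
alpha = 1, -(1+alpha)/2 = -1.0.
Gamma = -1.0 * -57.850419 = 57.8504

57.8504


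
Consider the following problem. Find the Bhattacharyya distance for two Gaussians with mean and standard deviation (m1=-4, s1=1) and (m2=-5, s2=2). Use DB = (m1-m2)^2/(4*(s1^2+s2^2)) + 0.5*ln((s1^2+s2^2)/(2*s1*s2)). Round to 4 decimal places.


Bhattacharyya distance between two Gaussians:
DB = (m1-m2)^2/(4*(s1^2+s2^2)) + (1/2)*ln((s1^2+s2^2)/(2*s1*s2)).
(m1-m2)^2 = (1)^2 = 1.
s1^2+s2^2 = 1 + 4 = 5.
term1 = 1/20 = 0.05.
term2 = 0.5*ln(5/4.0) = 0.111572.
DB = 0.05 + 0.111572 = 0.1616

0.1616


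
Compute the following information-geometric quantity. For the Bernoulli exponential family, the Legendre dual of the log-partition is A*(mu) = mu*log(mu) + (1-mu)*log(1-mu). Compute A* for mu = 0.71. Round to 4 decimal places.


Legendre transform for Bernoulli:
A*(mu) = mu*log(mu) + (1-mu)*log(1-mu).
mu = 0.71, 1-mu = 0.29.
mu*log(mu) = 0.71*log(0.71) = -0.243168.
(1-mu)*log(1-mu) = 0.29*log(0.29) = -0.358984.
A* = -0.243168 + -0.358984 = -0.6022

-0.6022


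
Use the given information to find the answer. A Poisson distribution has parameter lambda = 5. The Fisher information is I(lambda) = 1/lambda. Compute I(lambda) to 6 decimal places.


Fisher information for Poisson: I(lambda) = 1/lambda.
lambda = 5.
I(lambda) = 1/5 = 0.200000

0.200000


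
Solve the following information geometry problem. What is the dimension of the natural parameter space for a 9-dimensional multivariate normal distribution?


Exponential family dimension calculation:
For 9-dim MVN: mean has 9 params, covariance has 9*10/2 = 45 unique entries.
Total dim = 9 + 45 = 54.

54


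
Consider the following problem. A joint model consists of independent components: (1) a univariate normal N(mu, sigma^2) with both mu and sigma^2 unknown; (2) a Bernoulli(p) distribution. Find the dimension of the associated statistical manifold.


The dimension of a statistical manifold equals the number of free
(independent) real parameters of the model. For a product of independent
blocks the parameter counts add.
- normal (mu, sigma^2): 2.
- Bernoulli (p): 1.
Total = 2 + 1 = 3.
Dimension = 3

3


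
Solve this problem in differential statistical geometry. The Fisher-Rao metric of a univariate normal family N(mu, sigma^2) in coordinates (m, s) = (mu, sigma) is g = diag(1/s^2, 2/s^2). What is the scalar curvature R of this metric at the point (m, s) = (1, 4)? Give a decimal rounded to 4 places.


The metric has the form g = (A dm^2 + B ds^2)/s^2 with A = 1, B = 2.
Substitute u = sqrt(A/B)*m: g = B*(du^2 + ds^2)/s^2, i.e. B times the
Poincare upper half-plane metric, which has constant Gaussian curvature -1.
Scaling a 2D metric by a constant c divides the Gaussian curvature by c,
so K = -1/B = -1/(2) = -0.5000 everywhere (the point (m, s) = (1, 4) is irrelevant:
the curvature is constant).
Scalar curvature in dimension 2: R = 2K = -2/(2) = -1.0000.

-1.0000


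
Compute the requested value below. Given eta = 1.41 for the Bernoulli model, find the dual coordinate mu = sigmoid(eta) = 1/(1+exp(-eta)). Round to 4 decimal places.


Dual coordinate (expectation parameter) for Bernoulli:
mu = 1/(1+exp(-eta)).
eta = 1.41.
exp(-eta) = exp(-1.41) = 0.244143.
mu = 1/(1+0.244143) = 0.8038

0.8038


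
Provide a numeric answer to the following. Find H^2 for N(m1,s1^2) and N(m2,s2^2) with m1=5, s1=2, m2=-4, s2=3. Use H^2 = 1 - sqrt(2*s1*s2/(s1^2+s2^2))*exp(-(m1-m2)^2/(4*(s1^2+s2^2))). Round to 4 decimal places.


Squared Hellinger distance for Gaussians:
H^2 = 1 - sqrt(2*s1*s2/(s1^2+s2^2)) * exp(-(m1-m2)^2/(4*(s1^2+s2^2))).
s1^2 = 4, s2^2 = 9, s1^2+s2^2 = 13.
sqrt(2*2*3/(13)) = 0.960769.
(m1-m2)^2 = (9)^2 = 81.
exp(-81/(4*13)) = exp(-1.557692) = 0.210622.
H^2 = 1 - 0.960769*0.210622 = 0.7976

0.7976


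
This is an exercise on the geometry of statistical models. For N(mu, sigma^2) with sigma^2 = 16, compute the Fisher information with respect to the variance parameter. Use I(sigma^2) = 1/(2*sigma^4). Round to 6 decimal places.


Fisher information for variance: I(sigma^2) = 1/(2*sigma^4).
sigma^2 = 16, so sigma^4 = 256.
I = 1/(2*256) = 1/512 = 0.001953

0.001953


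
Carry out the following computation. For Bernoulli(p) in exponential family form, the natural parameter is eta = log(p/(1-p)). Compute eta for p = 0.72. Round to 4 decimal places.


Natural parameter for Bernoulli: eta = log(p/(1-p)).
p = 0.72, 1-p = 0.28.
p/(1-p) = 2.571429.
eta = log(2.571429) = 0.9445

0.9445


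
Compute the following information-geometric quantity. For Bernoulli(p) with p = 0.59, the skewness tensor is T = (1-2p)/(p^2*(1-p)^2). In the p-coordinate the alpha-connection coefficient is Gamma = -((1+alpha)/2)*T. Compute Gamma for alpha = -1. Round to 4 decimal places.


Skewness (Amari-Chentsov) tensor: T = (1-2p)/(p^2*(1-p)^2).
p = 0.59, 1-2p = -0.18, p^2 = 0.3481, (1-p)^2 = 0.1681.
T = -0.18/(0.3481 * 0.1681) = -3.076102.
In the p-coordinate, Gamma^(alpha) = Gamma^(0) - (alpha/2)*T with Gamma^(0) = (1/2)*g'(p) = -T/2,
so Gamma^(alpha) = -((1+alpha)/2)*T.
alpha = -1, -(1+alpha)/2 = 0.0.
Gamma = 0.0 * -3.076102 = 0.0000

0.0000


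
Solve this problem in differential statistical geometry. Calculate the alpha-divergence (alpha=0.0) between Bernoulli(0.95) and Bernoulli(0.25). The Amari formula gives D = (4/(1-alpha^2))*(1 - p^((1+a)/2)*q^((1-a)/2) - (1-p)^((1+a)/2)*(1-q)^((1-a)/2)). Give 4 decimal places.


Amari alpha-divergence:
D = (4/(1-alpha^2))*(1 - p^((1+a)/2)*q^((1-a)/2) - (1-p)^((1+a)/2)*(1-q)^((1-a)/2)).
alpha = 0.0, p = 0.95, q = 0.25.
e1 = (1+alpha)/2 = 0.5, e2 = (1-alpha)/2 = 0.5.
t1 = p^e1 * q^e2 = 0.95^0.5 * 0.25^0.5 = 0.48734.
t2 = (1-p)^e1 * (1-q)^e2 = 0.05^0.5 * 0.75^0.5 = 0.193649.
4/(1-alpha^2) = 4.0.
D = 4.0*(1 - 0.48734 - 0.193649) = 1.2760

1.2760


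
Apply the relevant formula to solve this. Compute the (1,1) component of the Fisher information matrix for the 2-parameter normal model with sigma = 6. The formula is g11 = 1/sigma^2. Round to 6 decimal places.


For the 2-parameter normal family, the Fisher metric has:
  g11 = 1/sigma^2, g22 = 2/sigma^2.
sigma = 6, sigma^2 = 36.
g11 = 0.027778

0.027778


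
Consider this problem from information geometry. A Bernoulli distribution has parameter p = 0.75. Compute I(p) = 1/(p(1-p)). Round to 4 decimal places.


For Bernoulli(p), Fisher information is I(p) = 1/(p*(1-p)).
p = 0.75, 1-p = 0.25.
p*(1-p) = 0.1875.
I(p) = 1/0.1875 = 5.3333

5.3333


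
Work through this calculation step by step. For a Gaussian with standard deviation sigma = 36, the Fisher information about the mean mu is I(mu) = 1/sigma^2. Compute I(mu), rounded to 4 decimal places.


The Fisher information for the mean of a normal distribution is I(mu) = 1/sigma^2.
sigma = 36, so sigma^2 = 1296.
I(mu) = 1/1296 = 0.0008

0.0008


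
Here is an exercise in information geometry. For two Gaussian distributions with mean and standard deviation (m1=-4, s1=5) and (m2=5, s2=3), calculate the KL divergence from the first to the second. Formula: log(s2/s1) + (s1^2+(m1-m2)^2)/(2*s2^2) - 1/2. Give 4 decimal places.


KL divergence between normal distributions:
KL = log(s2/s1) + (s1^2 + (m1-m2)^2)/(2*s2^2) - 1/2.
log(3/5) = -0.510826.
(5^2 + (-4-5)^2)/(2*3^2) = (25 + 81)/18 = 5.888889.
KL = -0.510826 + 5.888889 - 0.5 = 4.8781

4.8781


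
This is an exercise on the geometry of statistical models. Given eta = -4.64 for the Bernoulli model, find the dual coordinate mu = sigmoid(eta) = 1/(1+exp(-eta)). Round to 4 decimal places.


Dual coordinate (expectation parameter) for Bernoulli:
mu = 1/(1+exp(-eta)).
eta = -4.64.
exp(-eta) = exp(4.64) = 103.544348.
mu = 1/(1+103.544348) = 0.0096

0.0096


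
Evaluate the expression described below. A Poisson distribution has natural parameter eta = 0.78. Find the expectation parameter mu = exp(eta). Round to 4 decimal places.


Expectation parameter for Poisson exponential family:
mu = exp(eta).
eta = 0.78.
mu = exp(0.78) = 2.1815

2.1815


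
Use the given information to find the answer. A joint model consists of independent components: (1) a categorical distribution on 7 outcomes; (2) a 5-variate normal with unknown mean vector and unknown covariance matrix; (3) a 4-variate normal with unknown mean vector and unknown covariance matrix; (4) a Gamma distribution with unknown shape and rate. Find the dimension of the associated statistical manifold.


The dimension of a statistical manifold equals the number of free
(independent) real parameters of the model. For a product of independent
blocks the parameter counts add.
- categorical on 7 outcomes (probabilities sum to 1): 7-1 = 6.
- 5-variate normal: 5 (mean) + 5*6/2 = 15 (symmetric covariance) = 20.
- 4-variate normal: 4 (mean) + 4*5/2 = 10 (symmetric covariance) = 14.
- Gamma (shape, rate): 2.
Total = 6 + 20 + 14 + 2 = 42.
Dimension = 42

42


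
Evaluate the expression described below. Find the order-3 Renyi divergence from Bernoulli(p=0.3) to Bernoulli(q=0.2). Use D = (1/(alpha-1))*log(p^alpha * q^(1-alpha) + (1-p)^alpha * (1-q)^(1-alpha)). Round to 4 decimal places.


Renyi divergence of order alpha between Bernoulli distributions:
D = (1/(alpha-1))*log(p^alpha * q^(1-alpha) + (1-p)^alpha * (1-q)^(1-alpha)).
alpha = 3, p = 0.3, q = 0.2.
p^alpha * q^(1-alpha) = 0.3^3 * 0.2^-2 = 0.675.
(1-p)^alpha * (1-q)^(1-alpha) = 0.7^3 * 0.8^-2 = 0.535937.
sum = 0.675 + 0.535937 = 1.210937.
D = (1/2)*log(1.210937) = 0.0957

0.0957


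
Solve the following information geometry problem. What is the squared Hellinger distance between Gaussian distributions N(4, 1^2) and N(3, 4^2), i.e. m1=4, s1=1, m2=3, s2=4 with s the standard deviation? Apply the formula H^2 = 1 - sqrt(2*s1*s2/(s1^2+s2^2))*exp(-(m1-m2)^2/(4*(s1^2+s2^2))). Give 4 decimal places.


Squared Hellinger distance for Gaussians:
H^2 = 1 - sqrt(2*s1*s2/(s1^2+s2^2)) * exp(-(m1-m2)^2/(4*(s1^2+s2^2))).
s1^2 = 1, s2^2 = 16, s1^2+s2^2 = 17.
sqrt(2*1*4/(17)) = 0.685994.
(m1-m2)^2 = (1)^2 = 1.
exp(-1/(4*17)) = exp(-0.014706) = 0.985402.
H^2 = 1 - 0.685994*0.985402 = 0.3240

0.3240


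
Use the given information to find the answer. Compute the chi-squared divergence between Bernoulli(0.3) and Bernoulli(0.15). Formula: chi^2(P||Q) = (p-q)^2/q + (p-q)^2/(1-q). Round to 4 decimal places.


Chi-squared divergence between Bernoulli distributions:
chi^2 = (p-q)^2/q + (p-q)^2/(1-q).
p = 0.3, q = 0.15, p-q = 0.15.
(p-q)^2 = 0.0225.
term1 = 0.0225/0.15 = 0.15.
term2 = 0.0225/0.85 = 0.026471.
chi^2 = 0.15 + 0.026471 = 0.1765

0.1765


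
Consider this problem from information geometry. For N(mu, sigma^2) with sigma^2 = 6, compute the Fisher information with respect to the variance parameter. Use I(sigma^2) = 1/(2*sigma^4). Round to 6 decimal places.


Fisher information for variance: I(sigma^2) = 1/(2*sigma^4).
sigma^2 = 6, so sigma^4 = 36.
I = 1/(2*36) = 1/72 = 0.013889

0.013889


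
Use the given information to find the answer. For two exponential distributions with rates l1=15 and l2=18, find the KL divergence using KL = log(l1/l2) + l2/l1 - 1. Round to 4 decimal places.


KL divergence for exponential family:
KL = log(l1/l2) + l2/l1 - 1.
log(15/18) = -0.182322.
18/15 = 1.2.
KL = -0.182322 + 1.2 - 1 = 0.0177

0.0177


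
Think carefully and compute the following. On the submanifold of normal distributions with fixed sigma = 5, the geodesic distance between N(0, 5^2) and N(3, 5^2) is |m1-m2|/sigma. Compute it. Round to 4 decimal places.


On the fixed-variance normal subfamily, geodesic distance = |m1-m2|/sigma.
|0 - 3| = 3.
sigma = 5.
d = 3/5 = 0.6000

0.6000


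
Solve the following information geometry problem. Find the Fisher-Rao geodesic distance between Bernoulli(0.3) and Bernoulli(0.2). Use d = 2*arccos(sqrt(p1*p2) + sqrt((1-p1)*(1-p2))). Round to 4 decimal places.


Geodesic distance on Bernoulli manifold:
d(p1,p2) = 2*arccos(sqrt(p1*p2) + sqrt((1-p1)*(1-p2))).
sqrt(p1*p2) = sqrt(0.3*0.2) = 0.244949.
sqrt((1-p1)*(1-p2)) = sqrt(0.7*0.8) = 0.748331.
arg = 0.244949 + 0.748331 = 0.99328.
d = 2*arccos(0.99328) = 0.2320

0.2320


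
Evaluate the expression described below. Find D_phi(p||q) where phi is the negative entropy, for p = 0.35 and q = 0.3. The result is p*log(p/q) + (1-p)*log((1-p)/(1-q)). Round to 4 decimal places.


Bregman divergence with negative entropy generator:
D = p*log(p/q) + (1-p)*log((1-p)/(1-q)).
p = 0.35, q = 0.3.
p*log(p/q) = 0.35*log(0.35/0.3) = 0.053953.
(1-p)*log((1-p)/(1-q)) = 0.65*log(0.65/0.7) = -0.04817.
D = 0.053953 + -0.04817 = 0.0058

0.0058


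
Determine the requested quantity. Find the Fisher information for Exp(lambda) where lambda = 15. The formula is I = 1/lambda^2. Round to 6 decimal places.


Fisher information for exponential: I(lambda) = 1/lambda^2.
lambda = 15, lambda^2 = 225.
I = 1/225 = 0.004444

0.004444


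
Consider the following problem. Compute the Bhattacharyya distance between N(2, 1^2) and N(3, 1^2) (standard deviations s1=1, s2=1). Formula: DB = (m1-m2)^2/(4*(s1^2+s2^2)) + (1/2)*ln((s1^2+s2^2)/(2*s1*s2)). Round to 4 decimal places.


Bhattacharyya distance between two Gaussians:
DB = (m1-m2)^2/(4*(s1^2+s2^2)) + (1/2)*ln((s1^2+s2^2)/(2*s1*s2)).
(m1-m2)^2 = (-1)^2 = 1.
s1^2+s2^2 = 1 + 1 = 2.
term1 = 1/8 = 0.125.
term2 = 0.5*ln(2/2.0) = 0.0.
DB = 0.125 + 0.0 = 0.1250

0.1250


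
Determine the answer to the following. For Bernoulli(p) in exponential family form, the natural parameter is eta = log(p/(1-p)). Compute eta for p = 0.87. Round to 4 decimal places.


Natural parameter for Bernoulli: eta = log(p/(1-p)).
p = 0.87, 1-p = 0.13.
p/(1-p) = 6.692308.
eta = log(6.692308) = 1.9010

1.9010


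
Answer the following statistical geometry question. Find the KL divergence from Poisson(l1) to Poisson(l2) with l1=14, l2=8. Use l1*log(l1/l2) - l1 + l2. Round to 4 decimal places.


KL divergence for Poisson:
KL = l1*log(l1/l2) - l1 + l2.
l1 = 14, l2 = 8.
log(14/8) = 0.559616.
l1*log(l1/l2) = 14 * 0.559616 = 7.834621.
KL = 7.834621 - 14 + 8 = 1.8346

1.8346


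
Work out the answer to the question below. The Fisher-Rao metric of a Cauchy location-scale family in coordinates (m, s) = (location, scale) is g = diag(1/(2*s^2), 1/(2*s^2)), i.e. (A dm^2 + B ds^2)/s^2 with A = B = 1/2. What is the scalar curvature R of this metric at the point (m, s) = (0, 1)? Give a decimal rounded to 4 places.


The metric has the form g = (A dm^2 + B ds^2)/s^2 with A = 1/2, B = 1/2.
Substitute u = sqrt(A/B)*m: g = B*(du^2 + ds^2)/s^2, i.e. B times the
Poincare upper half-plane metric, which has constant Gaussian curvature -1.
Scaling a 2D metric by a constant c divides the Gaussian curvature by c,
so K = -1/B = -1/(1/2) = -2.0000 everywhere (the point (m, s) = (0, 1) is irrelevant:
the curvature is constant).
Scalar curvature in dimension 2: R = 2K = -2/(1/2) = -4.0000.

-4.0000


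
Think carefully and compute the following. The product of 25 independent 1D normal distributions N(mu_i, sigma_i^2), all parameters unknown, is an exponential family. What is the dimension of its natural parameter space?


Exponential family dimension calculation:
Each univariate normal has two natural parameters (mu/sigma^2 and -1/(2 sigma^2)).
With 25 independent components, dim = 2 * 25 = 50.

50
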